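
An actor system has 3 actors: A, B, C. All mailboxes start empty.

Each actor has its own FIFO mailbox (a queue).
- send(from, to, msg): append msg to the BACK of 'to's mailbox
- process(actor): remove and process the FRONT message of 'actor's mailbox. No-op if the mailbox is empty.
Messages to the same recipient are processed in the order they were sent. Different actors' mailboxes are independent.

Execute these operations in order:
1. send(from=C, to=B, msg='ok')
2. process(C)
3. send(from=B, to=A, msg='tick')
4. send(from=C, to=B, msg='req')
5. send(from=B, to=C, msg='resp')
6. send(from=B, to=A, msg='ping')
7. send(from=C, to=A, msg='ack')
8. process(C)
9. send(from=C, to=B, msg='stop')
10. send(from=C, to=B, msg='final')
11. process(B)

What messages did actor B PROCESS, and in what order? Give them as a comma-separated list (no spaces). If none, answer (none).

After 1 (send(from=C, to=B, msg='ok')): A:[] B:[ok] C:[]
After 2 (process(C)): A:[] B:[ok] C:[]
After 3 (send(from=B, to=A, msg='tick')): A:[tick] B:[ok] C:[]
After 4 (send(from=C, to=B, msg='req')): A:[tick] B:[ok,req] C:[]
After 5 (send(from=B, to=C, msg='resp')): A:[tick] B:[ok,req] C:[resp]
After 6 (send(from=B, to=A, msg='ping')): A:[tick,ping] B:[ok,req] C:[resp]
After 7 (send(from=C, to=A, msg='ack')): A:[tick,ping,ack] B:[ok,req] C:[resp]
After 8 (process(C)): A:[tick,ping,ack] B:[ok,req] C:[]
After 9 (send(from=C, to=B, msg='stop')): A:[tick,ping,ack] B:[ok,req,stop] C:[]
After 10 (send(from=C, to=B, msg='final')): A:[tick,ping,ack] B:[ok,req,stop,final] C:[]
After 11 (process(B)): A:[tick,ping,ack] B:[req,stop,final] C:[]

Answer: ok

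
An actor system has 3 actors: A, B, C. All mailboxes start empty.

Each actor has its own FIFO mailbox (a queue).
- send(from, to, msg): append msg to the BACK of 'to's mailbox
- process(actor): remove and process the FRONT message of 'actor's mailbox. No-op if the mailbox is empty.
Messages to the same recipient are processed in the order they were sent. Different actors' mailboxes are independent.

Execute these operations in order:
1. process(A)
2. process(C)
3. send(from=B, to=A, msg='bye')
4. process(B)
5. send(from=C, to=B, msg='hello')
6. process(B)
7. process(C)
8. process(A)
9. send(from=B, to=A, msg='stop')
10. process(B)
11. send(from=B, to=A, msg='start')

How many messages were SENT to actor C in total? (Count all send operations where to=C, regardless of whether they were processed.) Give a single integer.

After 1 (process(A)): A:[] B:[] C:[]
After 2 (process(C)): A:[] B:[] C:[]
After 3 (send(from=B, to=A, msg='bye')): A:[bye] B:[] C:[]
After 4 (process(B)): A:[bye] B:[] C:[]
After 5 (send(from=C, to=B, msg='hello')): A:[bye] B:[hello] C:[]
After 6 (process(B)): A:[bye] B:[] C:[]
After 7 (process(C)): A:[bye] B:[] C:[]
After 8 (process(A)): A:[] B:[] C:[]
After 9 (send(from=B, to=A, msg='stop')): A:[stop] B:[] C:[]
After 10 (process(B)): A:[stop] B:[] C:[]
After 11 (send(from=B, to=A, msg='start')): A:[stop,start] B:[] C:[]

Answer: 0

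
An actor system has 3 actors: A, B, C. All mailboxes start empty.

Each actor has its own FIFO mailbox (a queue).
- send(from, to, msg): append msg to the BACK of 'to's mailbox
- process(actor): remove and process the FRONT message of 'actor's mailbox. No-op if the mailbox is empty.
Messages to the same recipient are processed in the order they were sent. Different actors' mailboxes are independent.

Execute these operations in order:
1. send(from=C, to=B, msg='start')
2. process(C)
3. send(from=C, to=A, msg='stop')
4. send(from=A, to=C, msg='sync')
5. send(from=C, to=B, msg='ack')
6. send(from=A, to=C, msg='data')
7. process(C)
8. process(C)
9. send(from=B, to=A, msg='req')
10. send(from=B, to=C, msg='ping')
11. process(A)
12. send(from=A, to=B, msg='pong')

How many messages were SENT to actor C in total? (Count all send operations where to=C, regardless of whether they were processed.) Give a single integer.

Answer: 3

Derivation:
After 1 (send(from=C, to=B, msg='start')): A:[] B:[start] C:[]
After 2 (process(C)): A:[] B:[start] C:[]
After 3 (send(from=C, to=A, msg='stop')): A:[stop] B:[start] C:[]
After 4 (send(from=A, to=C, msg='sync')): A:[stop] B:[start] C:[sync]
After 5 (send(from=C, to=B, msg='ack')): A:[stop] B:[start,ack] C:[sync]
After 6 (send(from=A, to=C, msg='data')): A:[stop] B:[start,ack] C:[sync,data]
After 7 (process(C)): A:[stop] B:[start,ack] C:[data]
After 8 (process(C)): A:[stop] B:[start,ack] C:[]
After 9 (send(from=B, to=A, msg='req')): A:[stop,req] B:[start,ack] C:[]
After 10 (send(from=B, to=C, msg='ping')): A:[stop,req] B:[start,ack] C:[ping]
After 11 (process(A)): A:[req] B:[start,ack] C:[ping]
After 12 (send(from=A, to=B, msg='pong')): A:[req] B:[start,ack,pong] C:[ping]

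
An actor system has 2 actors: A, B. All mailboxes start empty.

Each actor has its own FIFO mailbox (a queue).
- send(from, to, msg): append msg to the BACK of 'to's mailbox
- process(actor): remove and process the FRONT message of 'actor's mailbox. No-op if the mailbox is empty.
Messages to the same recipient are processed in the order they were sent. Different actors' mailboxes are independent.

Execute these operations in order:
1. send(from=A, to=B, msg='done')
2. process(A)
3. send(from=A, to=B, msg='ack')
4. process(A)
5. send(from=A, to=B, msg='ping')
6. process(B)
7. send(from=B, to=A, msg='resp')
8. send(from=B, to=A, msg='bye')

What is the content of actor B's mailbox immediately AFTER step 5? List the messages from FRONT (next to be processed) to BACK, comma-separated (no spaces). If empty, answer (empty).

After 1 (send(from=A, to=B, msg='done')): A:[] B:[done]
After 2 (process(A)): A:[] B:[done]
After 3 (send(from=A, to=B, msg='ack')): A:[] B:[done,ack]
After 4 (process(A)): A:[] B:[done,ack]
After 5 (send(from=A, to=B, msg='ping')): A:[] B:[done,ack,ping]

done,ack,ping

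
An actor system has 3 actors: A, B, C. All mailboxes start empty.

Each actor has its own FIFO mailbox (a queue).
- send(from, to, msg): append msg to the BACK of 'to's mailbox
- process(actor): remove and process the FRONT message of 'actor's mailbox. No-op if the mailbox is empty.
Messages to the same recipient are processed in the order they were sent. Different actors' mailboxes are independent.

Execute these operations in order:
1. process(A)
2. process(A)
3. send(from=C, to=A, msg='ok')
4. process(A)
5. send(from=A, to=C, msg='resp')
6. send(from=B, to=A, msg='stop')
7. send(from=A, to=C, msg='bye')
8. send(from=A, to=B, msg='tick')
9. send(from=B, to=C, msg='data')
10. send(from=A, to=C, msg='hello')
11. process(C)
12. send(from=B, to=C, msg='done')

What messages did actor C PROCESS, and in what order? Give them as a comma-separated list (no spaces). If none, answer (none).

Answer: resp

Derivation:
After 1 (process(A)): A:[] B:[] C:[]
After 2 (process(A)): A:[] B:[] C:[]
After 3 (send(from=C, to=A, msg='ok')): A:[ok] B:[] C:[]
After 4 (process(A)): A:[] B:[] C:[]
After 5 (send(from=A, to=C, msg='resp')): A:[] B:[] C:[resp]
After 6 (send(from=B, to=A, msg='stop')): A:[stop] B:[] C:[resp]
After 7 (send(from=A, to=C, msg='bye')): A:[stop] B:[] C:[resp,bye]
After 8 (send(from=A, to=B, msg='tick')): A:[stop] B:[tick] C:[resp,bye]
After 9 (send(from=B, to=C, msg='data')): A:[stop] B:[tick] C:[resp,bye,data]
After 10 (send(from=A, to=C, msg='hello')): A:[stop] B:[tick] C:[resp,bye,data,hello]
After 11 (process(C)): A:[stop] B:[tick] C:[bye,data,hello]
After 12 (send(from=B, to=C, msg='done')): A:[stop] B:[tick] C:[bye,data,hello,done]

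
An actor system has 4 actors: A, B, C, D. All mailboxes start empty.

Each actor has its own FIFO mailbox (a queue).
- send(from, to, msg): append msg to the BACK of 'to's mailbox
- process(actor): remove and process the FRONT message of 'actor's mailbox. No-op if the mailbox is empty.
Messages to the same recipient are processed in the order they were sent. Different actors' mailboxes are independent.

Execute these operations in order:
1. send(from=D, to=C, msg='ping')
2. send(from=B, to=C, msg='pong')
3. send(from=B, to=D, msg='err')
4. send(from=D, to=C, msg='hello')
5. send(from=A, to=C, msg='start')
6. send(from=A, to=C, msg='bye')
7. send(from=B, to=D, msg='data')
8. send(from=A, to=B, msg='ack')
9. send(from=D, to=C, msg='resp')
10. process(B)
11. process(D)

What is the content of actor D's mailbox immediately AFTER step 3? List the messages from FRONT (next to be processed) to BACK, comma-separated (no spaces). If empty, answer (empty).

After 1 (send(from=D, to=C, msg='ping')): A:[] B:[] C:[ping] D:[]
After 2 (send(from=B, to=C, msg='pong')): A:[] B:[] C:[ping,pong] D:[]
After 3 (send(from=B, to=D, msg='err')): A:[] B:[] C:[ping,pong] D:[err]

err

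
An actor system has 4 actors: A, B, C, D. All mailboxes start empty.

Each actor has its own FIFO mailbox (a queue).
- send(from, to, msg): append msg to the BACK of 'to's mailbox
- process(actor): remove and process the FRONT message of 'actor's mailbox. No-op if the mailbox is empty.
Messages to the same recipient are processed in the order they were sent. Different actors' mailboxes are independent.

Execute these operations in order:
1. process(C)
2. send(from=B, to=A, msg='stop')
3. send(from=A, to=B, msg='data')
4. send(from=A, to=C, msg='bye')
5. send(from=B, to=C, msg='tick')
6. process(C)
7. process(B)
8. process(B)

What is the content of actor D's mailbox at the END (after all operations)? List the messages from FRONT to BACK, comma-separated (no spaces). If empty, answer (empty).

After 1 (process(C)): A:[] B:[] C:[] D:[]
After 2 (send(from=B, to=A, msg='stop')): A:[stop] B:[] C:[] D:[]
After 3 (send(from=A, to=B, msg='data')): A:[stop] B:[data] C:[] D:[]
After 4 (send(from=A, to=C, msg='bye')): A:[stop] B:[data] C:[bye] D:[]
After 5 (send(from=B, to=C, msg='tick')): A:[stop] B:[data] C:[bye,tick] D:[]
After 6 (process(C)): A:[stop] B:[data] C:[tick] D:[]
After 7 (process(B)): A:[stop] B:[] C:[tick] D:[]
After 8 (process(B)): A:[stop] B:[] C:[tick] D:[]

Answer: (empty)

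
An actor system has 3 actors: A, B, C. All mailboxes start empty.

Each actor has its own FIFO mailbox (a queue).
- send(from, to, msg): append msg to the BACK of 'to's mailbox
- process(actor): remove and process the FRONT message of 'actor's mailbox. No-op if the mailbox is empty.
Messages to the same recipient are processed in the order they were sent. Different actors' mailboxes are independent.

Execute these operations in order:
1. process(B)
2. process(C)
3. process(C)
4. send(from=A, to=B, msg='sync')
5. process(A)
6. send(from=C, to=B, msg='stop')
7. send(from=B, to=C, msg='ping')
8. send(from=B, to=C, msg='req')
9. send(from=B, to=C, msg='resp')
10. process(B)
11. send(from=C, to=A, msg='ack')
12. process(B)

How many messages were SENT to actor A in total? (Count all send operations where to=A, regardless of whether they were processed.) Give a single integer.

Answer: 1

Derivation:
After 1 (process(B)): A:[] B:[] C:[]
After 2 (process(C)): A:[] B:[] C:[]
After 3 (process(C)): A:[] B:[] C:[]
After 4 (send(from=A, to=B, msg='sync')): A:[] B:[sync] C:[]
After 5 (process(A)): A:[] B:[sync] C:[]
After 6 (send(from=C, to=B, msg='stop')): A:[] B:[sync,stop] C:[]
After 7 (send(from=B, to=C, msg='ping')): A:[] B:[sync,stop] C:[ping]
After 8 (send(from=B, to=C, msg='req')): A:[] B:[sync,stop] C:[ping,req]
After 9 (send(from=B, to=C, msg='resp')): A:[] B:[sync,stop] C:[ping,req,resp]
After 10 (process(B)): A:[] B:[stop] C:[ping,req,resp]
After 11 (send(from=C, to=A, msg='ack')): A:[ack] B:[stop] C:[ping,req,resp]
After 12 (process(B)): A:[ack] B:[] C:[ping,req,resp]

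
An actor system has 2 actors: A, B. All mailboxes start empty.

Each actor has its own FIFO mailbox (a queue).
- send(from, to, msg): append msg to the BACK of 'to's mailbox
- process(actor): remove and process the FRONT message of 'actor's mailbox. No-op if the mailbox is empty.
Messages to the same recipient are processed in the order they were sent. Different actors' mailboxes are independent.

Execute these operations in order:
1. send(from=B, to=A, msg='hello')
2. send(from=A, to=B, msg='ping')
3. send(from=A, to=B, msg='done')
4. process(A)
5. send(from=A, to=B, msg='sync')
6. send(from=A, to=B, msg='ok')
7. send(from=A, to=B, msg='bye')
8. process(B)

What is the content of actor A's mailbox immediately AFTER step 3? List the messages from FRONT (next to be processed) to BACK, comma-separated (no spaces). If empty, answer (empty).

After 1 (send(from=B, to=A, msg='hello')): A:[hello] B:[]
After 2 (send(from=A, to=B, msg='ping')): A:[hello] B:[ping]
After 3 (send(from=A, to=B, msg='done')): A:[hello] B:[ping,done]

hello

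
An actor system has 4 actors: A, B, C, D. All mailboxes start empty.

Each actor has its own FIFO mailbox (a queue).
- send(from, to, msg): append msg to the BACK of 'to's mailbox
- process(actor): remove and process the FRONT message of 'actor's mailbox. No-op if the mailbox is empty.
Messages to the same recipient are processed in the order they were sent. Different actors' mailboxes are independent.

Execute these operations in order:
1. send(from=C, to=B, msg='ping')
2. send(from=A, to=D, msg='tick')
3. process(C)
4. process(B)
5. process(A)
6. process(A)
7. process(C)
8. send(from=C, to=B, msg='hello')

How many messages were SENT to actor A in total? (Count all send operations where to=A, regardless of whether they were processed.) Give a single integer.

Answer: 0

Derivation:
After 1 (send(from=C, to=B, msg='ping')): A:[] B:[ping] C:[] D:[]
After 2 (send(from=A, to=D, msg='tick')): A:[] B:[ping] C:[] D:[tick]
After 3 (process(C)): A:[] B:[ping] C:[] D:[tick]
After 4 (process(B)): A:[] B:[] C:[] D:[tick]
After 5 (process(A)): A:[] B:[] C:[] D:[tick]
After 6 (process(A)): A:[] B:[] C:[] D:[tick]
After 7 (process(C)): A:[] B:[] C:[] D:[tick]
After 8 (send(from=C, to=B, msg='hello')): A:[] B:[hello] C:[] D:[tick]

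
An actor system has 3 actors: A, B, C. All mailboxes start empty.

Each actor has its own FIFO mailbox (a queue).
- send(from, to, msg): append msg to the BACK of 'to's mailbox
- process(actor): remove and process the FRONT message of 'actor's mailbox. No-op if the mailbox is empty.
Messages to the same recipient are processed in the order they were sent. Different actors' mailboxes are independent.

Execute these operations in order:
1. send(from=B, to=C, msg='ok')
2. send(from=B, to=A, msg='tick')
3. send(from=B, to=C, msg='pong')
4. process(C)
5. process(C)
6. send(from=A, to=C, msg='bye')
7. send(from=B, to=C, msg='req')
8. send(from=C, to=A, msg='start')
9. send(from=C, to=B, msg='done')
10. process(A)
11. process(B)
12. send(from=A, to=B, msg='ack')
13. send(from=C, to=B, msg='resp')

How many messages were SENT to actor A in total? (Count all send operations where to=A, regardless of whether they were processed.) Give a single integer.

After 1 (send(from=B, to=C, msg='ok')): A:[] B:[] C:[ok]
After 2 (send(from=B, to=A, msg='tick')): A:[tick] B:[] C:[ok]
After 3 (send(from=B, to=C, msg='pong')): A:[tick] B:[] C:[ok,pong]
After 4 (process(C)): A:[tick] B:[] C:[pong]
After 5 (process(C)): A:[tick] B:[] C:[]
After 6 (send(from=A, to=C, msg='bye')): A:[tick] B:[] C:[bye]
After 7 (send(from=B, to=C, msg='req')): A:[tick] B:[] C:[bye,req]
After 8 (send(from=C, to=A, msg='start')): A:[tick,start] B:[] C:[bye,req]
After 9 (send(from=C, to=B, msg='done')): A:[tick,start] B:[done] C:[bye,req]
After 10 (process(A)): A:[start] B:[done] C:[bye,req]
After 11 (process(B)): A:[start] B:[] C:[bye,req]
After 12 (send(from=A, to=B, msg='ack')): A:[start] B:[ack] C:[bye,req]
After 13 (send(from=C, to=B, msg='resp')): A:[start] B:[ack,resp] C:[bye,req]

Answer: 2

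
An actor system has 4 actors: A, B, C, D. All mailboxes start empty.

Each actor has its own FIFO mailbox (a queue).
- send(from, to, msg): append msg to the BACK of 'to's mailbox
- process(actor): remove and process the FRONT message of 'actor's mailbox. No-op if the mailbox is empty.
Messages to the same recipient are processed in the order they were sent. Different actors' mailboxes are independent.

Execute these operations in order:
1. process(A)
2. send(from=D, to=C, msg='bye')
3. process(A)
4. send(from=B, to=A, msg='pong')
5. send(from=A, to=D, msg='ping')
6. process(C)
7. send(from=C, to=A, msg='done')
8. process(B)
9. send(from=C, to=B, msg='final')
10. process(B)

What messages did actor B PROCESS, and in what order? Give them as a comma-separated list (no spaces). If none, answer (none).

Answer: final

Derivation:
After 1 (process(A)): A:[] B:[] C:[] D:[]
After 2 (send(from=D, to=C, msg='bye')): A:[] B:[] C:[bye] D:[]
After 3 (process(A)): A:[] B:[] C:[bye] D:[]
After 4 (send(from=B, to=A, msg='pong')): A:[pong] B:[] C:[bye] D:[]
After 5 (send(from=A, to=D, msg='ping')): A:[pong] B:[] C:[bye] D:[ping]
After 6 (process(C)): A:[pong] B:[] C:[] D:[ping]
After 7 (send(from=C, to=A, msg='done')): A:[pong,done] B:[] C:[] D:[ping]
After 8 (process(B)): A:[pong,done] B:[] C:[] D:[ping]
After 9 (send(from=C, to=B, msg='final')): A:[pong,done] B:[final] C:[] D:[ping]
After 10 (process(B)): A:[pong,done] B:[] C:[] D:[ping]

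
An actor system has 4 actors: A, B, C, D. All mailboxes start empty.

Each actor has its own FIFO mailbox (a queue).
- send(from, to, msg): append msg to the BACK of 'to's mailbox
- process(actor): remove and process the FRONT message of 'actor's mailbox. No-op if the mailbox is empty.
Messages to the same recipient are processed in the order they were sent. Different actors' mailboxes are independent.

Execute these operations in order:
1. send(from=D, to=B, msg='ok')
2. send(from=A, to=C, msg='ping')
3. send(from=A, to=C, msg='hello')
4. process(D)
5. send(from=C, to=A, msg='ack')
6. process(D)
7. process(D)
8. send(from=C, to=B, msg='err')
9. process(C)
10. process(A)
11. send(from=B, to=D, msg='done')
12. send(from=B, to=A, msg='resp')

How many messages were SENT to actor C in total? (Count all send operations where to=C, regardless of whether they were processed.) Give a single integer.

Answer: 2

Derivation:
After 1 (send(from=D, to=B, msg='ok')): A:[] B:[ok] C:[] D:[]
After 2 (send(from=A, to=C, msg='ping')): A:[] B:[ok] C:[ping] D:[]
After 3 (send(from=A, to=C, msg='hello')): A:[] B:[ok] C:[ping,hello] D:[]
After 4 (process(D)): A:[] B:[ok] C:[ping,hello] D:[]
After 5 (send(from=C, to=A, msg='ack')): A:[ack] B:[ok] C:[ping,hello] D:[]
After 6 (process(D)): A:[ack] B:[ok] C:[ping,hello] D:[]
After 7 (process(D)): A:[ack] B:[ok] C:[ping,hello] D:[]
After 8 (send(from=C, to=B, msg='err')): A:[ack] B:[ok,err] C:[ping,hello] D:[]
After 9 (process(C)): A:[ack] B:[ok,err] C:[hello] D:[]
After 10 (process(A)): A:[] B:[ok,err] C:[hello] D:[]
After 11 (send(from=B, to=D, msg='done')): A:[] B:[ok,err] C:[hello] D:[done]
After 12 (send(from=B, to=A, msg='resp')): A:[resp] B:[ok,err] C:[hello] D:[done]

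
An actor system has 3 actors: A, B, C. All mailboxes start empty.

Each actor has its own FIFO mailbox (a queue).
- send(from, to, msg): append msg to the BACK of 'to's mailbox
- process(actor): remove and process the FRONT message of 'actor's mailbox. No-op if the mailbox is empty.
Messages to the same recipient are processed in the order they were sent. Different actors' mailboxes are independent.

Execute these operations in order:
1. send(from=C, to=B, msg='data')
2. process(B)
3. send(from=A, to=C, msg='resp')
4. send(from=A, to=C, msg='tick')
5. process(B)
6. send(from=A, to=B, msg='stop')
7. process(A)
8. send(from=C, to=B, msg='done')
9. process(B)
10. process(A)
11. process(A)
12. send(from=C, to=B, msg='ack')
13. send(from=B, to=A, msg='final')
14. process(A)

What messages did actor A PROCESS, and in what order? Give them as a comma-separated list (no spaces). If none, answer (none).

After 1 (send(from=C, to=B, msg='data')): A:[] B:[data] C:[]
After 2 (process(B)): A:[] B:[] C:[]
After 3 (send(from=A, to=C, msg='resp')): A:[] B:[] C:[resp]
After 4 (send(from=A, to=C, msg='tick')): A:[] B:[] C:[resp,tick]
After 5 (process(B)): A:[] B:[] C:[resp,tick]
After 6 (send(from=A, to=B, msg='stop')): A:[] B:[stop] C:[resp,tick]
After 7 (process(A)): A:[] B:[stop] C:[resp,tick]
After 8 (send(from=C, to=B, msg='done')): A:[] B:[stop,done] C:[resp,tick]
After 9 (process(B)): A:[] B:[done] C:[resp,tick]
After 10 (process(A)): A:[] B:[done] C:[resp,tick]
After 11 (process(A)): A:[] B:[done] C:[resp,tick]
After 12 (send(from=C, to=B, msg='ack')): A:[] B:[done,ack] C:[resp,tick]
After 13 (send(from=B, to=A, msg='final')): A:[final] B:[done,ack] C:[resp,tick]
After 14 (process(A)): A:[] B:[done,ack] C:[resp,tick]

Answer: final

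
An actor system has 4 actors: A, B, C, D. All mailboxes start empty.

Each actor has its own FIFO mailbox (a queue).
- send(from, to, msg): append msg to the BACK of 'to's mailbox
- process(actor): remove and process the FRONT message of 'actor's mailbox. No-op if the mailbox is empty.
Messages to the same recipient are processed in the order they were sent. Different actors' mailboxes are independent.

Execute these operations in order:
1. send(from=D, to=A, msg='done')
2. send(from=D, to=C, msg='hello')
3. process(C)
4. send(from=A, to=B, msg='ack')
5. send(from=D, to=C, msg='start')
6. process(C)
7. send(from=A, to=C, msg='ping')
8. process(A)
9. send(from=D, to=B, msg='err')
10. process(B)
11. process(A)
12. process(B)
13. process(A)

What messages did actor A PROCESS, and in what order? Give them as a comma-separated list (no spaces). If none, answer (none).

After 1 (send(from=D, to=A, msg='done')): A:[done] B:[] C:[] D:[]
After 2 (send(from=D, to=C, msg='hello')): A:[done] B:[] C:[hello] D:[]
After 3 (process(C)): A:[done] B:[] C:[] D:[]
After 4 (send(from=A, to=B, msg='ack')): A:[done] B:[ack] C:[] D:[]
After 5 (send(from=D, to=C, msg='start')): A:[done] B:[ack] C:[start] D:[]
After 6 (process(C)): A:[done] B:[ack] C:[] D:[]
After 7 (send(from=A, to=C, msg='ping')): A:[done] B:[ack] C:[ping] D:[]
After 8 (process(A)): A:[] B:[ack] C:[ping] D:[]
After 9 (send(from=D, to=B, msg='err')): A:[] B:[ack,err] C:[ping] D:[]
After 10 (process(B)): A:[] B:[err] C:[ping] D:[]
After 11 (process(A)): A:[] B:[err] C:[ping] D:[]
After 12 (process(B)): A:[] B:[] C:[ping] D:[]
After 13 (process(A)): A:[] B:[] C:[ping] D:[]

Answer: done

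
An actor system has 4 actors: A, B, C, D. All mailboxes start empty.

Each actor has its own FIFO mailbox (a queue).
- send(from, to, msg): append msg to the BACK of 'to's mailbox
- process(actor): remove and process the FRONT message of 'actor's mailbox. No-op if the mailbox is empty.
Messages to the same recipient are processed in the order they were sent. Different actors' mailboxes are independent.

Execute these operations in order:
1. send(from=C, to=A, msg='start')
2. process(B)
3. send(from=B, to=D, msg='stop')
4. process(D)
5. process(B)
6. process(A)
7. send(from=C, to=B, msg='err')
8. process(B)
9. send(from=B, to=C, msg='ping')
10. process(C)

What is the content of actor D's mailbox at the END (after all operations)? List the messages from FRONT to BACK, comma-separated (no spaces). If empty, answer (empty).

After 1 (send(from=C, to=A, msg='start')): A:[start] B:[] C:[] D:[]
After 2 (process(B)): A:[start] B:[] C:[] D:[]
After 3 (send(from=B, to=D, msg='stop')): A:[start] B:[] C:[] D:[stop]
After 4 (process(D)): A:[start] B:[] C:[] D:[]
After 5 (process(B)): A:[start] B:[] C:[] D:[]
After 6 (process(A)): A:[] B:[] C:[] D:[]
After 7 (send(from=C, to=B, msg='err')): A:[] B:[err] C:[] D:[]
After 8 (process(B)): A:[] B:[] C:[] D:[]
After 9 (send(from=B, to=C, msg='ping')): A:[] B:[] C:[ping] D:[]
After 10 (process(C)): A:[] B:[] C:[] D:[]

Answer: (empty)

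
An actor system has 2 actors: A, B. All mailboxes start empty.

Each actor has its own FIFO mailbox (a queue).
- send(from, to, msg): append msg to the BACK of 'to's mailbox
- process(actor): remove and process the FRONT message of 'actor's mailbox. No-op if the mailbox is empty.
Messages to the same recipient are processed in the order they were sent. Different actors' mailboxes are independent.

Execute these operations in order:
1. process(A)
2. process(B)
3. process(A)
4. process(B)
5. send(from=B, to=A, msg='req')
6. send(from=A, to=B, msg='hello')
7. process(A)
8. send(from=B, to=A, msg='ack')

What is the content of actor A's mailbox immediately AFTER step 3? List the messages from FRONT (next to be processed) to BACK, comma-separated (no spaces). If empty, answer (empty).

After 1 (process(A)): A:[] B:[]
After 2 (process(B)): A:[] B:[]
After 3 (process(A)): A:[] B:[]

(empty)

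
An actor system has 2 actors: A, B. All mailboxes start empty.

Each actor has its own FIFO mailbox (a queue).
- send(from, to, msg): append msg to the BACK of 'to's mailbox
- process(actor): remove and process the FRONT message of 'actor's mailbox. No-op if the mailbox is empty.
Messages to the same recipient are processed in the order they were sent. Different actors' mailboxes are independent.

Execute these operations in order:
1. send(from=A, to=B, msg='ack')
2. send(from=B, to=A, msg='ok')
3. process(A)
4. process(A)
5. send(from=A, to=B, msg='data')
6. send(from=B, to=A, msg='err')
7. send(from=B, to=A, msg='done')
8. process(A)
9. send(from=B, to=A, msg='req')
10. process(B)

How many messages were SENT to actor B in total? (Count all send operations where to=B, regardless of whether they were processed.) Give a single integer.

Answer: 2

Derivation:
After 1 (send(from=A, to=B, msg='ack')): A:[] B:[ack]
After 2 (send(from=B, to=A, msg='ok')): A:[ok] B:[ack]
After 3 (process(A)): A:[] B:[ack]
After 4 (process(A)): A:[] B:[ack]
After 5 (send(from=A, to=B, msg='data')): A:[] B:[ack,data]
After 6 (send(from=B, to=A, msg='err')): A:[err] B:[ack,data]
After 7 (send(from=B, to=A, msg='done')): A:[err,done] B:[ack,data]
After 8 (process(A)): A:[done] B:[ack,data]
After 9 (send(from=B, to=A, msg='req')): A:[done,req] B:[ack,data]
After 10 (process(B)): A:[done,req] B:[data]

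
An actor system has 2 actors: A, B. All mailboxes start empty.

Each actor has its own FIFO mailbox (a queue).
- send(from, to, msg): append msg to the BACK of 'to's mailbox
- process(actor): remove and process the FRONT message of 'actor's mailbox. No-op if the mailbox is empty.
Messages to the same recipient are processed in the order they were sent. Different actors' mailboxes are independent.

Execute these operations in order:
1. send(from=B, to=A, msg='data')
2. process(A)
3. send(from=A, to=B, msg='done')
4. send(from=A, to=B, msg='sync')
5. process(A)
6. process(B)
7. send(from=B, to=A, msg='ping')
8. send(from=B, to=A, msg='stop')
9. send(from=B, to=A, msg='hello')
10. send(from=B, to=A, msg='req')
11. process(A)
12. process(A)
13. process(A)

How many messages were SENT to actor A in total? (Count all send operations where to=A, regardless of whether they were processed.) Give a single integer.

After 1 (send(from=B, to=A, msg='data')): A:[data] B:[]
After 2 (process(A)): A:[] B:[]
After 3 (send(from=A, to=B, msg='done')): A:[] B:[done]
After 4 (send(from=A, to=B, msg='sync')): A:[] B:[done,sync]
After 5 (process(A)): A:[] B:[done,sync]
After 6 (process(B)): A:[] B:[sync]
After 7 (send(from=B, to=A, msg='ping')): A:[ping] B:[sync]
After 8 (send(from=B, to=A, msg='stop')): A:[ping,stop] B:[sync]
After 9 (send(from=B, to=A, msg='hello')): A:[ping,stop,hello] B:[sync]
After 10 (send(from=B, to=A, msg='req')): A:[ping,stop,hello,req] B:[sync]
After 11 (process(A)): A:[stop,hello,req] B:[sync]
After 12 (process(A)): A:[hello,req] B:[sync]
After 13 (process(A)): A:[req] B:[sync]

Answer: 5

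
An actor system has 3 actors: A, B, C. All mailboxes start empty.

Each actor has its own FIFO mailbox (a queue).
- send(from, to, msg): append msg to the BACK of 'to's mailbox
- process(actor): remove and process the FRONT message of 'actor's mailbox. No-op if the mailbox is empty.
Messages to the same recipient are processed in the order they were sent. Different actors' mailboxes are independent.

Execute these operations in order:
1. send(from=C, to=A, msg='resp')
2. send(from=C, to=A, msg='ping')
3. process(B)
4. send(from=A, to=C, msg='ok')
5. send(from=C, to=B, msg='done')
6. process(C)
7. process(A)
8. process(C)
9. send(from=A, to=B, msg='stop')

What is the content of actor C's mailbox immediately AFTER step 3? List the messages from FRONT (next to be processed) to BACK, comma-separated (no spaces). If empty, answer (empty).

After 1 (send(from=C, to=A, msg='resp')): A:[resp] B:[] C:[]
After 2 (send(from=C, to=A, msg='ping')): A:[resp,ping] B:[] C:[]
After 3 (process(B)): A:[resp,ping] B:[] C:[]

(empty)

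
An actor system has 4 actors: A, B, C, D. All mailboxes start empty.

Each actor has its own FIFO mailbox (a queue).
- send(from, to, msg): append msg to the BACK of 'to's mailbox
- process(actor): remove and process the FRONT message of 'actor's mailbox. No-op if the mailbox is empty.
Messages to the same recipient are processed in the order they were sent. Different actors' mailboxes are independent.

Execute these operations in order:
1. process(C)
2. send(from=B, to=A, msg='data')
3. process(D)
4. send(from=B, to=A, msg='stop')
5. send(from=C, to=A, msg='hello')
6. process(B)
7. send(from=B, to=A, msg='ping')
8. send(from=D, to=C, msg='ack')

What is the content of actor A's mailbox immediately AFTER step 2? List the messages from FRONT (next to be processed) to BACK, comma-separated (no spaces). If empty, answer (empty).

After 1 (process(C)): A:[] B:[] C:[] D:[]
After 2 (send(from=B, to=A, msg='data')): A:[data] B:[] C:[] D:[]

data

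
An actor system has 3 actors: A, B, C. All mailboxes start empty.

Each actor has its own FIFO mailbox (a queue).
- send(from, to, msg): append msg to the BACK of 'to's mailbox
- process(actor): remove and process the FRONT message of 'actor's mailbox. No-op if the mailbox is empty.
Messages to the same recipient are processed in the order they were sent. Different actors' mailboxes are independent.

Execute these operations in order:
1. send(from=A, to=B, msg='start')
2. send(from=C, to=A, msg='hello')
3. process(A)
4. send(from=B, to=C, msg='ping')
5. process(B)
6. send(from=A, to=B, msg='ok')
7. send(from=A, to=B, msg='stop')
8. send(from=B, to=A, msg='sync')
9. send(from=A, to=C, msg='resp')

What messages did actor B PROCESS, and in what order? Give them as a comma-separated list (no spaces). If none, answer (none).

After 1 (send(from=A, to=B, msg='start')): A:[] B:[start] C:[]
After 2 (send(from=C, to=A, msg='hello')): A:[hello] B:[start] C:[]
After 3 (process(A)): A:[] B:[start] C:[]
After 4 (send(from=B, to=C, msg='ping')): A:[] B:[start] C:[ping]
After 5 (process(B)): A:[] B:[] C:[ping]
After 6 (send(from=A, to=B, msg='ok')): A:[] B:[ok] C:[ping]
After 7 (send(from=A, to=B, msg='stop')): A:[] B:[ok,stop] C:[ping]
After 8 (send(from=B, to=A, msg='sync')): A:[sync] B:[ok,stop] C:[ping]
After 9 (send(from=A, to=C, msg='resp')): A:[sync] B:[ok,stop] C:[ping,resp]

Answer: start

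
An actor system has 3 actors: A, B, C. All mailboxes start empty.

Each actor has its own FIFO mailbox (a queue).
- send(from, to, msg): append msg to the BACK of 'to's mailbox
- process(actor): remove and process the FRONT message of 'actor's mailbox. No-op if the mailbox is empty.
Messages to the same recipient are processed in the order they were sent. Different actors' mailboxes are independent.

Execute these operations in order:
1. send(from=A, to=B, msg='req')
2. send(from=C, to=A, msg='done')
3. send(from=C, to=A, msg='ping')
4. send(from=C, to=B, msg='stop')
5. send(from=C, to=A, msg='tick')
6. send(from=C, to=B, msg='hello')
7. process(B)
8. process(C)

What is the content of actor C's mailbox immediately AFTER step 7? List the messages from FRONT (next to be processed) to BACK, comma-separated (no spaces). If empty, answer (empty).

After 1 (send(from=A, to=B, msg='req')): A:[] B:[req] C:[]
After 2 (send(from=C, to=A, msg='done')): A:[done] B:[req] C:[]
After 3 (send(from=C, to=A, msg='ping')): A:[done,ping] B:[req] C:[]
After 4 (send(from=C, to=B, msg='stop')): A:[done,ping] B:[req,stop] C:[]
After 5 (send(from=C, to=A, msg='tick')): A:[done,ping,tick] B:[req,stop] C:[]
After 6 (send(from=C, to=B, msg='hello')): A:[done,ping,tick] B:[req,stop,hello] C:[]
After 7 (process(B)): A:[done,ping,tick] B:[stop,hello] C:[]

(empty)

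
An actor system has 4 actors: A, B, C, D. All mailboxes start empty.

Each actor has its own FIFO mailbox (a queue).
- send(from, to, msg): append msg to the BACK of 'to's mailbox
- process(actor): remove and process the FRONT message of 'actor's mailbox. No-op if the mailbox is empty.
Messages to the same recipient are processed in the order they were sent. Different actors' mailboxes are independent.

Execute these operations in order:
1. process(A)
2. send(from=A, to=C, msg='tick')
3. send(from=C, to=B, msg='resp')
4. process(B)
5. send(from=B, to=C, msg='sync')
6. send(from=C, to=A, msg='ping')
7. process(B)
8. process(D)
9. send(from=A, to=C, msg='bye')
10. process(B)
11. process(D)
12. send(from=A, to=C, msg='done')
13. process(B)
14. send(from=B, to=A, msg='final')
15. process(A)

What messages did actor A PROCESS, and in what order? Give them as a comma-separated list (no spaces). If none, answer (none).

Answer: ping

Derivation:
After 1 (process(A)): A:[] B:[] C:[] D:[]
After 2 (send(from=A, to=C, msg='tick')): A:[] B:[] C:[tick] D:[]
After 3 (send(from=C, to=B, msg='resp')): A:[] B:[resp] C:[tick] D:[]
After 4 (process(B)): A:[] B:[] C:[tick] D:[]
After 5 (send(from=B, to=C, msg='sync')): A:[] B:[] C:[tick,sync] D:[]
After 6 (send(from=C, to=A, msg='ping')): A:[ping] B:[] C:[tick,sync] D:[]
After 7 (process(B)): A:[ping] B:[] C:[tick,sync] D:[]
After 8 (process(D)): A:[ping] B:[] C:[tick,sync] D:[]
After 9 (send(from=A, to=C, msg='bye')): A:[ping] B:[] C:[tick,sync,bye] D:[]
After 10 (process(B)): A:[ping] B:[] C:[tick,sync,bye] D:[]
After 11 (process(D)): A:[ping] B:[] C:[tick,sync,bye] D:[]
After 12 (send(from=A, to=C, msg='done')): A:[ping] B:[] C:[tick,sync,bye,done] D:[]
After 13 (process(B)): A:[ping] B:[] C:[tick,sync,bye,done] D:[]
After 14 (send(from=B, to=A, msg='final')): A:[ping,final] B:[] C:[tick,sync,bye,done] D:[]
After 15 (process(A)): A:[final] B:[] C:[tick,sync,bye,done] D:[]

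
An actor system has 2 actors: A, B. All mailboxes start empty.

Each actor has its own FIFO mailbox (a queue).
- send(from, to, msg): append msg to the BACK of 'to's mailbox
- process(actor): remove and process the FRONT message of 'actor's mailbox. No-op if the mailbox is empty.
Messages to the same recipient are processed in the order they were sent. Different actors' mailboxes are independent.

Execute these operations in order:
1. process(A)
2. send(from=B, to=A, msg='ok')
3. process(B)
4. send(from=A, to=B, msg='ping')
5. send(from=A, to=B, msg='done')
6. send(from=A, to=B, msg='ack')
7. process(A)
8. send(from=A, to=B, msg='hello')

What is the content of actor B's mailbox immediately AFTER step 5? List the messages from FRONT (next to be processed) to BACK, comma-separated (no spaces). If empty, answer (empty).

After 1 (process(A)): A:[] B:[]
After 2 (send(from=B, to=A, msg='ok')): A:[ok] B:[]
After 3 (process(B)): A:[ok] B:[]
After 4 (send(from=A, to=B, msg='ping')): A:[ok] B:[ping]
After 5 (send(from=A, to=B, msg='done')): A:[ok] B:[ping,done]

ping,done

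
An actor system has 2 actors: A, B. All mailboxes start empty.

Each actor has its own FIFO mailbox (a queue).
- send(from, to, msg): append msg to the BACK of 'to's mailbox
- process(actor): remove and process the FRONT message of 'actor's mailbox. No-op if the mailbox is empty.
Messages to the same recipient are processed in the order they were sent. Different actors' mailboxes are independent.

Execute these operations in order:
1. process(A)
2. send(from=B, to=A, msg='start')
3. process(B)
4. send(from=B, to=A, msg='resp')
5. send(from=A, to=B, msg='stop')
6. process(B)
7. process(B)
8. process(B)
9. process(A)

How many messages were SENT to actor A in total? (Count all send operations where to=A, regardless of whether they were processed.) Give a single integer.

Answer: 2

Derivation:
After 1 (process(A)): A:[] B:[]
After 2 (send(from=B, to=A, msg='start')): A:[start] B:[]
After 3 (process(B)): A:[start] B:[]
After 4 (send(from=B, to=A, msg='resp')): A:[start,resp] B:[]
After 5 (send(from=A, to=B, msg='stop')): A:[start,resp] B:[stop]
After 6 (process(B)): A:[start,resp] B:[]
After 7 (process(B)): A:[start,resp] B:[]
After 8 (process(B)): A:[start,resp] B:[]
After 9 (process(A)): A:[resp] B:[]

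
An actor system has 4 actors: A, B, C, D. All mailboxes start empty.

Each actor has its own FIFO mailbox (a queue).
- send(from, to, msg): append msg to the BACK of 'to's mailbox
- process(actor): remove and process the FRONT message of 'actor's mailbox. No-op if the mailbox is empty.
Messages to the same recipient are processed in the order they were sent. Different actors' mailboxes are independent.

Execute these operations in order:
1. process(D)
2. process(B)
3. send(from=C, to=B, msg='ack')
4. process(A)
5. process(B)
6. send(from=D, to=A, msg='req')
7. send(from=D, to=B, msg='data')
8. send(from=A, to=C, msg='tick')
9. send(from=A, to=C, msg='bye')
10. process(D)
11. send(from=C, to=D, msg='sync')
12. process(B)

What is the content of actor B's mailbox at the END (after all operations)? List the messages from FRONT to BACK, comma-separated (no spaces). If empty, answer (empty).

Answer: (empty)

Derivation:
After 1 (process(D)): A:[] B:[] C:[] D:[]
After 2 (process(B)): A:[] B:[] C:[] D:[]
After 3 (send(from=C, to=B, msg='ack')): A:[] B:[ack] C:[] D:[]
After 4 (process(A)): A:[] B:[ack] C:[] D:[]
After 5 (process(B)): A:[] B:[] C:[] D:[]
After 6 (send(from=D, to=A, msg='req')): A:[req] B:[] C:[] D:[]
After 7 (send(from=D, to=B, msg='data')): A:[req] B:[data] C:[] D:[]
After 8 (send(from=A, to=C, msg='tick')): A:[req] B:[data] C:[tick] D:[]
After 9 (send(from=A, to=C, msg='bye')): A:[req] B:[data] C:[tick,bye] D:[]
After 10 (process(D)): A:[req] B:[data] C:[tick,bye] D:[]
After 11 (send(from=C, to=D, msg='sync')): A:[req] B:[data] C:[tick,bye] D:[sync]
After 12 (process(B)): A:[req] B:[] C:[tick,bye] D:[sync]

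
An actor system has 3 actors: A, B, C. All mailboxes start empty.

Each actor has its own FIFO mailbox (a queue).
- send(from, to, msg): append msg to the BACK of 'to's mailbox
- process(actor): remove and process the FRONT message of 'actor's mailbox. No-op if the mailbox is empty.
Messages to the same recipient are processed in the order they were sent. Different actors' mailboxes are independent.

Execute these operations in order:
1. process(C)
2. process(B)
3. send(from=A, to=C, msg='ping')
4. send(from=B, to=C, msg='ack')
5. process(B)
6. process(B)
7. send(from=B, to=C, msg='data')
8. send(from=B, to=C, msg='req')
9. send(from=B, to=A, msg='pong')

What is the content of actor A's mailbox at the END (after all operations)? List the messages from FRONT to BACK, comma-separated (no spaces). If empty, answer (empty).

Answer: pong

Derivation:
After 1 (process(C)): A:[] B:[] C:[]
After 2 (process(B)): A:[] B:[] C:[]
After 3 (send(from=A, to=C, msg='ping')): A:[] B:[] C:[ping]
After 4 (send(from=B, to=C, msg='ack')): A:[] B:[] C:[ping,ack]
After 5 (process(B)): A:[] B:[] C:[ping,ack]
After 6 (process(B)): A:[] B:[] C:[ping,ack]
After 7 (send(from=B, to=C, msg='data')): A:[] B:[] C:[ping,ack,data]
After 8 (send(from=B, to=C, msg='req')): A:[] B:[] C:[ping,ack,data,req]
After 9 (send(from=B, to=A, msg='pong')): A:[pong] B:[] C:[ping,ack,data,req]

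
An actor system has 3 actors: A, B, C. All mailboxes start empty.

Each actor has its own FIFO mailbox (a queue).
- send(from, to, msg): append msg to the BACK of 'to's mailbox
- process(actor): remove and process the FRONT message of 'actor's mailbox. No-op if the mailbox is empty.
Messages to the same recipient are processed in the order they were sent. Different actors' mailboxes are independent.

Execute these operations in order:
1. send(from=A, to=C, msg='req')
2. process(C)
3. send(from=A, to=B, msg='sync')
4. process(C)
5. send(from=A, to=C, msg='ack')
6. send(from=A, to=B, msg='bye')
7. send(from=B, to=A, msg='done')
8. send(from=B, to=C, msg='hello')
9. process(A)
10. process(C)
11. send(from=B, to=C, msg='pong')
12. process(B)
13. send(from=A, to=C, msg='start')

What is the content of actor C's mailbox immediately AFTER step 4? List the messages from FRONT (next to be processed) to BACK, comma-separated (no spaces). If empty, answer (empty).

After 1 (send(from=A, to=C, msg='req')): A:[] B:[] C:[req]
After 2 (process(C)): A:[] B:[] C:[]
After 3 (send(from=A, to=B, msg='sync')): A:[] B:[sync] C:[]
After 4 (process(C)): A:[] B:[sync] C:[]

(empty)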